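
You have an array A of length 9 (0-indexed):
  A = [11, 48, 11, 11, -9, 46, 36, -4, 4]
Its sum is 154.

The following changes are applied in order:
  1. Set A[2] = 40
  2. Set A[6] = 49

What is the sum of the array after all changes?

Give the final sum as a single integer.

Initial sum: 154
Change 1: A[2] 11 -> 40, delta = 29, sum = 183
Change 2: A[6] 36 -> 49, delta = 13, sum = 196

Answer: 196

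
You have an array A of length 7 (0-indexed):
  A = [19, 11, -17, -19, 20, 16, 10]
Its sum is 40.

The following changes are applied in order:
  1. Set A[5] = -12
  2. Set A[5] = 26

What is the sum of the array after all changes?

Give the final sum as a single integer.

Initial sum: 40
Change 1: A[5] 16 -> -12, delta = -28, sum = 12
Change 2: A[5] -12 -> 26, delta = 38, sum = 50

Answer: 50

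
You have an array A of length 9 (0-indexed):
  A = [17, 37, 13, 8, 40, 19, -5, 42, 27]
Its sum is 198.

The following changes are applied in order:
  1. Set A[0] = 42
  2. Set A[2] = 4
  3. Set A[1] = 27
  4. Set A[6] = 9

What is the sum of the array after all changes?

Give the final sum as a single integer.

Initial sum: 198
Change 1: A[0] 17 -> 42, delta = 25, sum = 223
Change 2: A[2] 13 -> 4, delta = -9, sum = 214
Change 3: A[1] 37 -> 27, delta = -10, sum = 204
Change 4: A[6] -5 -> 9, delta = 14, sum = 218

Answer: 218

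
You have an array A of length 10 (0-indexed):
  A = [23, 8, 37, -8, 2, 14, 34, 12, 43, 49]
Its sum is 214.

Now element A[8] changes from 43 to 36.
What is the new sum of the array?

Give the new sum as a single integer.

Old value at index 8: 43
New value at index 8: 36
Delta = 36 - 43 = -7
New sum = old_sum + delta = 214 + (-7) = 207

Answer: 207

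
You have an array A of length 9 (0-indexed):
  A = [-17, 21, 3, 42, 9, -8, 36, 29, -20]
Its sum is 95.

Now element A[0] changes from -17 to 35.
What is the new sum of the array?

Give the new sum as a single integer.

Answer: 147

Derivation:
Old value at index 0: -17
New value at index 0: 35
Delta = 35 - -17 = 52
New sum = old_sum + delta = 95 + (52) = 147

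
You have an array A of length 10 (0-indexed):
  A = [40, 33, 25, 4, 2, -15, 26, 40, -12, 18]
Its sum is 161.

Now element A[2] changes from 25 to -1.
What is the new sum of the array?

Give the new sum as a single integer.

Old value at index 2: 25
New value at index 2: -1
Delta = -1 - 25 = -26
New sum = old_sum + delta = 161 + (-26) = 135

Answer: 135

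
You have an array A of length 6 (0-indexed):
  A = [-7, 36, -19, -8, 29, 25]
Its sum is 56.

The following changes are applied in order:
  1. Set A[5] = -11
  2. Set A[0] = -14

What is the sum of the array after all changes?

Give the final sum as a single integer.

Initial sum: 56
Change 1: A[5] 25 -> -11, delta = -36, sum = 20
Change 2: A[0] -7 -> -14, delta = -7, sum = 13

Answer: 13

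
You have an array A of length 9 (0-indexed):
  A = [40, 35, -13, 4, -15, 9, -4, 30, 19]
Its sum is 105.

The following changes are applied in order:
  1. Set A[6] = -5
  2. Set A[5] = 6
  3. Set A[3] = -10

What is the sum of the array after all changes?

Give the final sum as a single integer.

Answer: 87

Derivation:
Initial sum: 105
Change 1: A[6] -4 -> -5, delta = -1, sum = 104
Change 2: A[5] 9 -> 6, delta = -3, sum = 101
Change 3: A[3] 4 -> -10, delta = -14, sum = 87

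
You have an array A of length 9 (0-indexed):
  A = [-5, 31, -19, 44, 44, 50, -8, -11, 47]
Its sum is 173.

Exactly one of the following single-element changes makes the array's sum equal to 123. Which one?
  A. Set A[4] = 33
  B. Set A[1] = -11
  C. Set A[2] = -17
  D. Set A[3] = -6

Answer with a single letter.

Answer: D

Derivation:
Option A: A[4] 44->33, delta=-11, new_sum=173+(-11)=162
Option B: A[1] 31->-11, delta=-42, new_sum=173+(-42)=131
Option C: A[2] -19->-17, delta=2, new_sum=173+(2)=175
Option D: A[3] 44->-6, delta=-50, new_sum=173+(-50)=123 <-- matches target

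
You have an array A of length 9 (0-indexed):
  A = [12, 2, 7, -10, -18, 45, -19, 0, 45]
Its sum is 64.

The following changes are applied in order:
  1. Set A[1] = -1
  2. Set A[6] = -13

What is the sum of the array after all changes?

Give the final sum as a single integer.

Initial sum: 64
Change 1: A[1] 2 -> -1, delta = -3, sum = 61
Change 2: A[6] -19 -> -13, delta = 6, sum = 67

Answer: 67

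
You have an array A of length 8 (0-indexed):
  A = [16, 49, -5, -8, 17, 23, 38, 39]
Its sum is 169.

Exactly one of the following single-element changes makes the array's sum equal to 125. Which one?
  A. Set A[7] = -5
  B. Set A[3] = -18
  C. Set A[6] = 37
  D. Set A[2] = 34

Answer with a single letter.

Answer: A

Derivation:
Option A: A[7] 39->-5, delta=-44, new_sum=169+(-44)=125 <-- matches target
Option B: A[3] -8->-18, delta=-10, new_sum=169+(-10)=159
Option C: A[6] 38->37, delta=-1, new_sum=169+(-1)=168
Option D: A[2] -5->34, delta=39, new_sum=169+(39)=208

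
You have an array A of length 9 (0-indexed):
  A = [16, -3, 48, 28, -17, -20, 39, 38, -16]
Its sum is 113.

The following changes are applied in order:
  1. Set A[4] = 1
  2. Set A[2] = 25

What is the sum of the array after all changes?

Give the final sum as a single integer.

Answer: 108

Derivation:
Initial sum: 113
Change 1: A[4] -17 -> 1, delta = 18, sum = 131
Change 2: A[2] 48 -> 25, delta = -23, sum = 108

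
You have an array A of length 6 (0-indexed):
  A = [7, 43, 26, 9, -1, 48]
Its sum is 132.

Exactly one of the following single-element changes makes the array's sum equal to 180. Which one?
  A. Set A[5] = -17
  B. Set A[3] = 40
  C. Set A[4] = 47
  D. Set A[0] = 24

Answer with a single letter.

Answer: C

Derivation:
Option A: A[5] 48->-17, delta=-65, new_sum=132+(-65)=67
Option B: A[3] 9->40, delta=31, new_sum=132+(31)=163
Option C: A[4] -1->47, delta=48, new_sum=132+(48)=180 <-- matches target
Option D: A[0] 7->24, delta=17, new_sum=132+(17)=149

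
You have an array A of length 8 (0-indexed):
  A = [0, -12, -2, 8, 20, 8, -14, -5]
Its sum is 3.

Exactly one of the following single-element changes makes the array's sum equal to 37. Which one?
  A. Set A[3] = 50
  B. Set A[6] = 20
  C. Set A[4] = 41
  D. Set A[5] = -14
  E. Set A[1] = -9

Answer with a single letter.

Answer: B

Derivation:
Option A: A[3] 8->50, delta=42, new_sum=3+(42)=45
Option B: A[6] -14->20, delta=34, new_sum=3+(34)=37 <-- matches target
Option C: A[4] 20->41, delta=21, new_sum=3+(21)=24
Option D: A[5] 8->-14, delta=-22, new_sum=3+(-22)=-19
Option E: A[1] -12->-9, delta=3, new_sum=3+(3)=6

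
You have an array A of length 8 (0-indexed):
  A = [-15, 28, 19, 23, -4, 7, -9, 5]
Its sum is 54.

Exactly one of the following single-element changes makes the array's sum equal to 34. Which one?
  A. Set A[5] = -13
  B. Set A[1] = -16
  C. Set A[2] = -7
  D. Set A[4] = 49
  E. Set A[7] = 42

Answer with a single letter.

Answer: A

Derivation:
Option A: A[5] 7->-13, delta=-20, new_sum=54+(-20)=34 <-- matches target
Option B: A[1] 28->-16, delta=-44, new_sum=54+(-44)=10
Option C: A[2] 19->-7, delta=-26, new_sum=54+(-26)=28
Option D: A[4] -4->49, delta=53, new_sum=54+(53)=107
Option E: A[7] 5->42, delta=37, new_sum=54+(37)=91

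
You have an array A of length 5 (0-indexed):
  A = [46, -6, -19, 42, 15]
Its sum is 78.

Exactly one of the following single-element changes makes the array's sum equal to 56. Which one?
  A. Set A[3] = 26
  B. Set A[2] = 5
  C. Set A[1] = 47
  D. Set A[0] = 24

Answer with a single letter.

Answer: D

Derivation:
Option A: A[3] 42->26, delta=-16, new_sum=78+(-16)=62
Option B: A[2] -19->5, delta=24, new_sum=78+(24)=102
Option C: A[1] -6->47, delta=53, new_sum=78+(53)=131
Option D: A[0] 46->24, delta=-22, new_sum=78+(-22)=56 <-- matches target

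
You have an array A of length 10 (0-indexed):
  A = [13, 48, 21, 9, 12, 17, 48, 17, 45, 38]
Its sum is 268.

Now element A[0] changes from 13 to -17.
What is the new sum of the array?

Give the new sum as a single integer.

Answer: 238

Derivation:
Old value at index 0: 13
New value at index 0: -17
Delta = -17 - 13 = -30
New sum = old_sum + delta = 268 + (-30) = 238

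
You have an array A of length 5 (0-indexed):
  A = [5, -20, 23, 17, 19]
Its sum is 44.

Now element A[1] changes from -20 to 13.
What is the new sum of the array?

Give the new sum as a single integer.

Answer: 77

Derivation:
Old value at index 1: -20
New value at index 1: 13
Delta = 13 - -20 = 33
New sum = old_sum + delta = 44 + (33) = 77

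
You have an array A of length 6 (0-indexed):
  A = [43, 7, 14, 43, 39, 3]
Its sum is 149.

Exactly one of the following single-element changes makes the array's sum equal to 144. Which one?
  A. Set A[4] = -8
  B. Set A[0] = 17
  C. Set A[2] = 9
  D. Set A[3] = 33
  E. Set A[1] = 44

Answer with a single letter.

Answer: C

Derivation:
Option A: A[4] 39->-8, delta=-47, new_sum=149+(-47)=102
Option B: A[0] 43->17, delta=-26, new_sum=149+(-26)=123
Option C: A[2] 14->9, delta=-5, new_sum=149+(-5)=144 <-- matches target
Option D: A[3] 43->33, delta=-10, new_sum=149+(-10)=139
Option E: A[1] 7->44, delta=37, new_sum=149+(37)=186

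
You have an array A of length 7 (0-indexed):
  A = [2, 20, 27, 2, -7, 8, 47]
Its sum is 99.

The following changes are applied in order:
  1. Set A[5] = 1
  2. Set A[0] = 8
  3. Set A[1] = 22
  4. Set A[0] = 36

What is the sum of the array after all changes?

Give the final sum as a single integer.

Initial sum: 99
Change 1: A[5] 8 -> 1, delta = -7, sum = 92
Change 2: A[0] 2 -> 8, delta = 6, sum = 98
Change 3: A[1] 20 -> 22, delta = 2, sum = 100
Change 4: A[0] 8 -> 36, delta = 28, sum = 128

Answer: 128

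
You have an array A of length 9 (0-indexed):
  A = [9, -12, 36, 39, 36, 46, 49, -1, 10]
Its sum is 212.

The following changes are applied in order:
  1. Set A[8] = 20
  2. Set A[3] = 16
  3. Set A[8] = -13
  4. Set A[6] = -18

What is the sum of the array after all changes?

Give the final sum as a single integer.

Initial sum: 212
Change 1: A[8] 10 -> 20, delta = 10, sum = 222
Change 2: A[3] 39 -> 16, delta = -23, sum = 199
Change 3: A[8] 20 -> -13, delta = -33, sum = 166
Change 4: A[6] 49 -> -18, delta = -67, sum = 99

Answer: 99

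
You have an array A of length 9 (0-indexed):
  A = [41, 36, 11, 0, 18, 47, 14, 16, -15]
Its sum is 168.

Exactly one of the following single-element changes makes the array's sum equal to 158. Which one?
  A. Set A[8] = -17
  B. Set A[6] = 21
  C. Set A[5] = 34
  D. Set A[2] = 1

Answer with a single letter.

Answer: D

Derivation:
Option A: A[8] -15->-17, delta=-2, new_sum=168+(-2)=166
Option B: A[6] 14->21, delta=7, new_sum=168+(7)=175
Option C: A[5] 47->34, delta=-13, new_sum=168+(-13)=155
Option D: A[2] 11->1, delta=-10, new_sum=168+(-10)=158 <-- matches target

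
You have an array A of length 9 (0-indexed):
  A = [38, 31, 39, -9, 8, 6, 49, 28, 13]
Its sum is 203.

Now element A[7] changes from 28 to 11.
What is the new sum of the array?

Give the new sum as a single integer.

Old value at index 7: 28
New value at index 7: 11
Delta = 11 - 28 = -17
New sum = old_sum + delta = 203 + (-17) = 186

Answer: 186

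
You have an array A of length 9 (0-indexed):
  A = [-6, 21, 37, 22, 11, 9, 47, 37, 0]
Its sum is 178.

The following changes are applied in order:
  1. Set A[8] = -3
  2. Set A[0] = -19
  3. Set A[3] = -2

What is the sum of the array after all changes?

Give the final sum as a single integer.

Initial sum: 178
Change 1: A[8] 0 -> -3, delta = -3, sum = 175
Change 2: A[0] -6 -> -19, delta = -13, sum = 162
Change 3: A[3] 22 -> -2, delta = -24, sum = 138

Answer: 138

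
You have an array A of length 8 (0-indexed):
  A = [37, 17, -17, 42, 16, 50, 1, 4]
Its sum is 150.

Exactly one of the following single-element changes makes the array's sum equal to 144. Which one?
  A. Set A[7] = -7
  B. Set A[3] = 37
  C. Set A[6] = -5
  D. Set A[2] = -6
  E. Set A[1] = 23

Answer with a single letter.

Answer: C

Derivation:
Option A: A[7] 4->-7, delta=-11, new_sum=150+(-11)=139
Option B: A[3] 42->37, delta=-5, new_sum=150+(-5)=145
Option C: A[6] 1->-5, delta=-6, new_sum=150+(-6)=144 <-- matches target
Option D: A[2] -17->-6, delta=11, new_sum=150+(11)=161
Option E: A[1] 17->23, delta=6, new_sum=150+(6)=156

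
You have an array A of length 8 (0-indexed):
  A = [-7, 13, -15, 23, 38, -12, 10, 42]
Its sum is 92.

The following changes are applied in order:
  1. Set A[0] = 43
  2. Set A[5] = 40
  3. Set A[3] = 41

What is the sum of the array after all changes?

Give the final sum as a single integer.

Initial sum: 92
Change 1: A[0] -7 -> 43, delta = 50, sum = 142
Change 2: A[5] -12 -> 40, delta = 52, sum = 194
Change 3: A[3] 23 -> 41, delta = 18, sum = 212

Answer: 212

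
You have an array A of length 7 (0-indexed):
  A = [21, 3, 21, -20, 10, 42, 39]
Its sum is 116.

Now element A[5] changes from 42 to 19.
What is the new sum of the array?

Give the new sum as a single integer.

Answer: 93

Derivation:
Old value at index 5: 42
New value at index 5: 19
Delta = 19 - 42 = -23
New sum = old_sum + delta = 116 + (-23) = 93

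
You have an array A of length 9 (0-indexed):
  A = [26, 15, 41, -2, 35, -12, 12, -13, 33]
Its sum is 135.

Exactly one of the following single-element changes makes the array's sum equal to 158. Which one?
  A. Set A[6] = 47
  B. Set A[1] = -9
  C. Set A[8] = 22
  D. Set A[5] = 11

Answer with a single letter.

Answer: D

Derivation:
Option A: A[6] 12->47, delta=35, new_sum=135+(35)=170
Option B: A[1] 15->-9, delta=-24, new_sum=135+(-24)=111
Option C: A[8] 33->22, delta=-11, new_sum=135+(-11)=124
Option D: A[5] -12->11, delta=23, new_sum=135+(23)=158 <-- matches target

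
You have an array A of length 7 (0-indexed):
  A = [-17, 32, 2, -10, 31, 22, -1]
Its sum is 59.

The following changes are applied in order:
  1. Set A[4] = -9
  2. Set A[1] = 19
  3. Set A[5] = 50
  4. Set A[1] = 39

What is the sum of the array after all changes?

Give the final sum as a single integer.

Initial sum: 59
Change 1: A[4] 31 -> -9, delta = -40, sum = 19
Change 2: A[1] 32 -> 19, delta = -13, sum = 6
Change 3: A[5] 22 -> 50, delta = 28, sum = 34
Change 4: A[1] 19 -> 39, delta = 20, sum = 54

Answer: 54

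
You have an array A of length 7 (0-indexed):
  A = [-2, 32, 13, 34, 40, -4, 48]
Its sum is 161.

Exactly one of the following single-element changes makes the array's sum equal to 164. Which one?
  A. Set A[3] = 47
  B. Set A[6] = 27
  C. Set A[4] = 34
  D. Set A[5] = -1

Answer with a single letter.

Answer: D

Derivation:
Option A: A[3] 34->47, delta=13, new_sum=161+(13)=174
Option B: A[6] 48->27, delta=-21, new_sum=161+(-21)=140
Option C: A[4] 40->34, delta=-6, new_sum=161+(-6)=155
Option D: A[5] -4->-1, delta=3, new_sum=161+(3)=164 <-- matches target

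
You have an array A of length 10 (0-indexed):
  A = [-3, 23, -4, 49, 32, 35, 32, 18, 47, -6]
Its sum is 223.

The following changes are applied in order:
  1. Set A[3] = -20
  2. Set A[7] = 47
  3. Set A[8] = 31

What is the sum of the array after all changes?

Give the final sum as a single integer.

Initial sum: 223
Change 1: A[3] 49 -> -20, delta = -69, sum = 154
Change 2: A[7] 18 -> 47, delta = 29, sum = 183
Change 3: A[8] 47 -> 31, delta = -16, sum = 167

Answer: 167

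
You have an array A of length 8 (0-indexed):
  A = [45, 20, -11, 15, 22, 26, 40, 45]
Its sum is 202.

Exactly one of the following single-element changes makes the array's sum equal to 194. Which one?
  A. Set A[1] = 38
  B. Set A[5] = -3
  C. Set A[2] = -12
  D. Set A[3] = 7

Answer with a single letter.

Answer: D

Derivation:
Option A: A[1] 20->38, delta=18, new_sum=202+(18)=220
Option B: A[5] 26->-3, delta=-29, new_sum=202+(-29)=173
Option C: A[2] -11->-12, delta=-1, new_sum=202+(-1)=201
Option D: A[3] 15->7, delta=-8, new_sum=202+(-8)=194 <-- matches target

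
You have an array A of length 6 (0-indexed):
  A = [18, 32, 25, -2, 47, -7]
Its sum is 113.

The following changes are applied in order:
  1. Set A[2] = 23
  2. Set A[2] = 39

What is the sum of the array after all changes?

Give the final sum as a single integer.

Answer: 127

Derivation:
Initial sum: 113
Change 1: A[2] 25 -> 23, delta = -2, sum = 111
Change 2: A[2] 23 -> 39, delta = 16, sum = 127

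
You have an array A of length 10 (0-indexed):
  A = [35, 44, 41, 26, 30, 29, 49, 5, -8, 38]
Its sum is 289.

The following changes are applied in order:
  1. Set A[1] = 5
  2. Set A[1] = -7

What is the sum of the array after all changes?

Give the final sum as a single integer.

Initial sum: 289
Change 1: A[1] 44 -> 5, delta = -39, sum = 250
Change 2: A[1] 5 -> -7, delta = -12, sum = 238

Answer: 238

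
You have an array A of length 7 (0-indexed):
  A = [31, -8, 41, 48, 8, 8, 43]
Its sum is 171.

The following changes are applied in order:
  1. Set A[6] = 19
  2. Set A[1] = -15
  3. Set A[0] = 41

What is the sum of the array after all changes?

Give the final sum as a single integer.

Initial sum: 171
Change 1: A[6] 43 -> 19, delta = -24, sum = 147
Change 2: A[1] -8 -> -15, delta = -7, sum = 140
Change 3: A[0] 31 -> 41, delta = 10, sum = 150

Answer: 150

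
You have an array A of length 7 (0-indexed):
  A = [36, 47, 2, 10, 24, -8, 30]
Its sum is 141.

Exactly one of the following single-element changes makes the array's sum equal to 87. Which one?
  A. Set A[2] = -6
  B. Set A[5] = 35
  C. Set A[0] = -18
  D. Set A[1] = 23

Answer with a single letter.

Answer: C

Derivation:
Option A: A[2] 2->-6, delta=-8, new_sum=141+(-8)=133
Option B: A[5] -8->35, delta=43, new_sum=141+(43)=184
Option C: A[0] 36->-18, delta=-54, new_sum=141+(-54)=87 <-- matches target
Option D: A[1] 47->23, delta=-24, new_sum=141+(-24)=117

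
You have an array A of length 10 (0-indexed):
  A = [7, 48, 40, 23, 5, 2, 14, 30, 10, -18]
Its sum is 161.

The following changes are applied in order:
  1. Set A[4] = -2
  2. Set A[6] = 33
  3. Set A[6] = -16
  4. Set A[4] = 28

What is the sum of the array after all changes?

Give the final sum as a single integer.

Answer: 154

Derivation:
Initial sum: 161
Change 1: A[4] 5 -> -2, delta = -7, sum = 154
Change 2: A[6] 14 -> 33, delta = 19, sum = 173
Change 3: A[6] 33 -> -16, delta = -49, sum = 124
Change 4: A[4] -2 -> 28, delta = 30, sum = 154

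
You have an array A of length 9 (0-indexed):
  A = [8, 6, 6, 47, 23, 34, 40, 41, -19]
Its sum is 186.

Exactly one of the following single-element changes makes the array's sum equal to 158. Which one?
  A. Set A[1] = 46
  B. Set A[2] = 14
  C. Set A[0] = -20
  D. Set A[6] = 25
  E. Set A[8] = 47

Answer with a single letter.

Answer: C

Derivation:
Option A: A[1] 6->46, delta=40, new_sum=186+(40)=226
Option B: A[2] 6->14, delta=8, new_sum=186+(8)=194
Option C: A[0] 8->-20, delta=-28, new_sum=186+(-28)=158 <-- matches target
Option D: A[6] 40->25, delta=-15, new_sum=186+(-15)=171
Option E: A[8] -19->47, delta=66, new_sum=186+(66)=252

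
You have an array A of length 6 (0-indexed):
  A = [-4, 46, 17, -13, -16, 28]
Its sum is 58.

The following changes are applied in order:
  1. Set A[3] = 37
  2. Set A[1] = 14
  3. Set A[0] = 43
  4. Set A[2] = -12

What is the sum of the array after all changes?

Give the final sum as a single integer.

Answer: 94

Derivation:
Initial sum: 58
Change 1: A[3] -13 -> 37, delta = 50, sum = 108
Change 2: A[1] 46 -> 14, delta = -32, sum = 76
Change 3: A[0] -4 -> 43, delta = 47, sum = 123
Change 4: A[2] 17 -> -12, delta = -29, sum = 94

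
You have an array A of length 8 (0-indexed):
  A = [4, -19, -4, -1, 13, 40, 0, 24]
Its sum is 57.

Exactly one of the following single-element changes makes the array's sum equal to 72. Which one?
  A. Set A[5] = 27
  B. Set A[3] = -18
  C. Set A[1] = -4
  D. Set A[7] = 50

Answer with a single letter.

Option A: A[5] 40->27, delta=-13, new_sum=57+(-13)=44
Option B: A[3] -1->-18, delta=-17, new_sum=57+(-17)=40
Option C: A[1] -19->-4, delta=15, new_sum=57+(15)=72 <-- matches target
Option D: A[7] 24->50, delta=26, new_sum=57+(26)=83

Answer: C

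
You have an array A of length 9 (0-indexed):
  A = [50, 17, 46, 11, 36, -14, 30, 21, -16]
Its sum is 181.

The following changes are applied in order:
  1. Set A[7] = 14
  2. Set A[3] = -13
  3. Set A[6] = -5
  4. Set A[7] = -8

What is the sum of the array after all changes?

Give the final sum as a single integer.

Answer: 93

Derivation:
Initial sum: 181
Change 1: A[7] 21 -> 14, delta = -7, sum = 174
Change 2: A[3] 11 -> -13, delta = -24, sum = 150
Change 3: A[6] 30 -> -5, delta = -35, sum = 115
Change 4: A[7] 14 -> -8, delta = -22, sum = 93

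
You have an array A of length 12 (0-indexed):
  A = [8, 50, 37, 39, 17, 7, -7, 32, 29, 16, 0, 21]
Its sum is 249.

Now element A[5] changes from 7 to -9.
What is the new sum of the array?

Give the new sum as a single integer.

Answer: 233

Derivation:
Old value at index 5: 7
New value at index 5: -9
Delta = -9 - 7 = -16
New sum = old_sum + delta = 249 + (-16) = 233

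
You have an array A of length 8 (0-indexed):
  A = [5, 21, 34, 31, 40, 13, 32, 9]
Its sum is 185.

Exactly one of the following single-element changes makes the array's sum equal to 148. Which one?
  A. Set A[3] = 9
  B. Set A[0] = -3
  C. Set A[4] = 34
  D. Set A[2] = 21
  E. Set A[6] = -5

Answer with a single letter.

Option A: A[3] 31->9, delta=-22, new_sum=185+(-22)=163
Option B: A[0] 5->-3, delta=-8, new_sum=185+(-8)=177
Option C: A[4] 40->34, delta=-6, new_sum=185+(-6)=179
Option D: A[2] 34->21, delta=-13, new_sum=185+(-13)=172
Option E: A[6] 32->-5, delta=-37, new_sum=185+(-37)=148 <-- matches target

Answer: E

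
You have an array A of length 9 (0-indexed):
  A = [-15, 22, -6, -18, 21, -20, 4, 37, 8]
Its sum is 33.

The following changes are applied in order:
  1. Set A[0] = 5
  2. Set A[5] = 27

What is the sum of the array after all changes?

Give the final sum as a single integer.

Answer: 100

Derivation:
Initial sum: 33
Change 1: A[0] -15 -> 5, delta = 20, sum = 53
Change 2: A[5] -20 -> 27, delta = 47, sum = 100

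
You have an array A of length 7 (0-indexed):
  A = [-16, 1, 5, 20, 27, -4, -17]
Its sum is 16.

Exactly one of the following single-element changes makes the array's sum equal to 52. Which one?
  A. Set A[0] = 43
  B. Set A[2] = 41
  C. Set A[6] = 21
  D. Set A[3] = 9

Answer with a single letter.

Answer: B

Derivation:
Option A: A[0] -16->43, delta=59, new_sum=16+(59)=75
Option B: A[2] 5->41, delta=36, new_sum=16+(36)=52 <-- matches target
Option C: A[6] -17->21, delta=38, new_sum=16+(38)=54
Option D: A[3] 20->9, delta=-11, new_sum=16+(-11)=5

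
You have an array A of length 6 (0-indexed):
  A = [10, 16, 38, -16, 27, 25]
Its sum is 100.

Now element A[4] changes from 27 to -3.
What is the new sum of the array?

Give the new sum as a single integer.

Answer: 70

Derivation:
Old value at index 4: 27
New value at index 4: -3
Delta = -3 - 27 = -30
New sum = old_sum + delta = 100 + (-30) = 70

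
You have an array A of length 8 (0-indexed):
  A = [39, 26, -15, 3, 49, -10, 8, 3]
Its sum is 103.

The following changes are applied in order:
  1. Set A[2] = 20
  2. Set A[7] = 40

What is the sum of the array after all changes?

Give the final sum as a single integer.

Answer: 175

Derivation:
Initial sum: 103
Change 1: A[2] -15 -> 20, delta = 35, sum = 138
Change 2: A[7] 3 -> 40, delta = 37, sum = 175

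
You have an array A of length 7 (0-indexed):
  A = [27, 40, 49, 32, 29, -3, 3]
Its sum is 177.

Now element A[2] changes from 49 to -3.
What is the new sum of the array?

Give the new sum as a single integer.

Old value at index 2: 49
New value at index 2: -3
Delta = -3 - 49 = -52
New sum = old_sum + delta = 177 + (-52) = 125

Answer: 125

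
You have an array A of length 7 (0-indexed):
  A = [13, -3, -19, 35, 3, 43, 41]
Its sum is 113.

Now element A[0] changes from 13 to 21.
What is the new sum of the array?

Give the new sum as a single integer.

Answer: 121

Derivation:
Old value at index 0: 13
New value at index 0: 21
Delta = 21 - 13 = 8
New sum = old_sum + delta = 113 + (8) = 121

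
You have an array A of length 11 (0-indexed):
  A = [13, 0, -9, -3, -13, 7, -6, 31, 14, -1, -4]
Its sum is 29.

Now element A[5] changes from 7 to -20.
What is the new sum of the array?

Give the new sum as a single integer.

Answer: 2

Derivation:
Old value at index 5: 7
New value at index 5: -20
Delta = -20 - 7 = -27
New sum = old_sum + delta = 29 + (-27) = 2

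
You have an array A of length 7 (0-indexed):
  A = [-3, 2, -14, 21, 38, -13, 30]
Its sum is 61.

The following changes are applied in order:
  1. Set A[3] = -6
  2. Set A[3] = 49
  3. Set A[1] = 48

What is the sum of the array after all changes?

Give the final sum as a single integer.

Initial sum: 61
Change 1: A[3] 21 -> -6, delta = -27, sum = 34
Change 2: A[3] -6 -> 49, delta = 55, sum = 89
Change 3: A[1] 2 -> 48, delta = 46, sum = 135

Answer: 135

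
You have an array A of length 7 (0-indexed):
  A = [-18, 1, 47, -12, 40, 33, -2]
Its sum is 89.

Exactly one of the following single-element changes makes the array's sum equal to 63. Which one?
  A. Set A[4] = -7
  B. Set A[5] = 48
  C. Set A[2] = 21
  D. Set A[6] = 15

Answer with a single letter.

Answer: C

Derivation:
Option A: A[4] 40->-7, delta=-47, new_sum=89+(-47)=42
Option B: A[5] 33->48, delta=15, new_sum=89+(15)=104
Option C: A[2] 47->21, delta=-26, new_sum=89+(-26)=63 <-- matches target
Option D: A[6] -2->15, delta=17, new_sum=89+(17)=106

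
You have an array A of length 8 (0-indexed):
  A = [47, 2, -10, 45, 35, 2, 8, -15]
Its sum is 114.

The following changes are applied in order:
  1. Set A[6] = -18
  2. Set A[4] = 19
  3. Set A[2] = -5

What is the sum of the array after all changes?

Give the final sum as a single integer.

Initial sum: 114
Change 1: A[6] 8 -> -18, delta = -26, sum = 88
Change 2: A[4] 35 -> 19, delta = -16, sum = 72
Change 3: A[2] -10 -> -5, delta = 5, sum = 77

Answer: 77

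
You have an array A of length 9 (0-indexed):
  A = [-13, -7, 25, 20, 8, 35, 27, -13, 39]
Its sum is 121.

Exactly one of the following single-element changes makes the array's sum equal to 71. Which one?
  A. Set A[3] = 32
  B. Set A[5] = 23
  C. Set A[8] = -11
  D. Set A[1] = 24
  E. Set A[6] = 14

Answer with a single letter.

Option A: A[3] 20->32, delta=12, new_sum=121+(12)=133
Option B: A[5] 35->23, delta=-12, new_sum=121+(-12)=109
Option C: A[8] 39->-11, delta=-50, new_sum=121+(-50)=71 <-- matches target
Option D: A[1] -7->24, delta=31, new_sum=121+(31)=152
Option E: A[6] 27->14, delta=-13, new_sum=121+(-13)=108

Answer: C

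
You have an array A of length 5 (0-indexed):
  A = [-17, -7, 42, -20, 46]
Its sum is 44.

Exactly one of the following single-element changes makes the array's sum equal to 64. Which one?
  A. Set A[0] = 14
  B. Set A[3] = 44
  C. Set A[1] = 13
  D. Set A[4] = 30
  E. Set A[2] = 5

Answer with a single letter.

Option A: A[0] -17->14, delta=31, new_sum=44+(31)=75
Option B: A[3] -20->44, delta=64, new_sum=44+(64)=108
Option C: A[1] -7->13, delta=20, new_sum=44+(20)=64 <-- matches target
Option D: A[4] 46->30, delta=-16, new_sum=44+(-16)=28
Option E: A[2] 42->5, delta=-37, new_sum=44+(-37)=7

Answer: C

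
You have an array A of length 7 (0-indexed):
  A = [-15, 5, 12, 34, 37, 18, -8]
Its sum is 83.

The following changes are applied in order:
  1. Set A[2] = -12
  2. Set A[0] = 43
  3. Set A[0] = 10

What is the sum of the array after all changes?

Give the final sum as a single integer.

Answer: 84

Derivation:
Initial sum: 83
Change 1: A[2] 12 -> -12, delta = -24, sum = 59
Change 2: A[0] -15 -> 43, delta = 58, sum = 117
Change 3: A[0] 43 -> 10, delta = -33, sum = 84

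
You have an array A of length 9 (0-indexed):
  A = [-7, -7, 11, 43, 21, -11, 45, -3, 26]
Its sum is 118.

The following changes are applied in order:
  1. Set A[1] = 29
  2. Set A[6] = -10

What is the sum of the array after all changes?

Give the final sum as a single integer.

Answer: 99

Derivation:
Initial sum: 118
Change 1: A[1] -7 -> 29, delta = 36, sum = 154
Change 2: A[6] 45 -> -10, delta = -55, sum = 99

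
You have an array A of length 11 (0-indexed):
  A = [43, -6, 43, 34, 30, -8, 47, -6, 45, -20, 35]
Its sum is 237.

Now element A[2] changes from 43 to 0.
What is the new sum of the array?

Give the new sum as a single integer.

Old value at index 2: 43
New value at index 2: 0
Delta = 0 - 43 = -43
New sum = old_sum + delta = 237 + (-43) = 194

Answer: 194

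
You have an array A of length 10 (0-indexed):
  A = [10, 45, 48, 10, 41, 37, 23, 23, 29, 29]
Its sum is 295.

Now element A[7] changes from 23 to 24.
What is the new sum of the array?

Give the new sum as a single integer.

Answer: 296

Derivation:
Old value at index 7: 23
New value at index 7: 24
Delta = 24 - 23 = 1
New sum = old_sum + delta = 295 + (1) = 296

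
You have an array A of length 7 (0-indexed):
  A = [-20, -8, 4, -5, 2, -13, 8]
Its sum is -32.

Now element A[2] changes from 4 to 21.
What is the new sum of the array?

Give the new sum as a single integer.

Answer: -15

Derivation:
Old value at index 2: 4
New value at index 2: 21
Delta = 21 - 4 = 17
New sum = old_sum + delta = -32 + (17) = -15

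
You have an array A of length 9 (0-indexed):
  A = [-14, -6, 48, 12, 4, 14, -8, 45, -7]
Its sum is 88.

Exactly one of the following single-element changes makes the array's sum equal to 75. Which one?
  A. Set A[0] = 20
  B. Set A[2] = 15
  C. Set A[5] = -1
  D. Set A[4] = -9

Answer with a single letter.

Answer: D

Derivation:
Option A: A[0] -14->20, delta=34, new_sum=88+(34)=122
Option B: A[2] 48->15, delta=-33, new_sum=88+(-33)=55
Option C: A[5] 14->-1, delta=-15, new_sum=88+(-15)=73
Option D: A[4] 4->-9, delta=-13, new_sum=88+(-13)=75 <-- matches target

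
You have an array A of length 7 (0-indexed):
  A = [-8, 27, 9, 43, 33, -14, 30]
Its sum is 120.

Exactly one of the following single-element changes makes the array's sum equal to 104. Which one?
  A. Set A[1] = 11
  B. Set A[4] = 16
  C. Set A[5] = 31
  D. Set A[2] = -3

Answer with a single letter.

Option A: A[1] 27->11, delta=-16, new_sum=120+(-16)=104 <-- matches target
Option B: A[4] 33->16, delta=-17, new_sum=120+(-17)=103
Option C: A[5] -14->31, delta=45, new_sum=120+(45)=165
Option D: A[2] 9->-3, delta=-12, new_sum=120+(-12)=108

Answer: A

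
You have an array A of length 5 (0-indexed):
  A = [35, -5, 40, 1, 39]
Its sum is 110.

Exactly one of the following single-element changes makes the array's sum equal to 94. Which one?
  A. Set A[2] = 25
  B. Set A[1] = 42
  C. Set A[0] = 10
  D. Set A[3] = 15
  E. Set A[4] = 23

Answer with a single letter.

Answer: E

Derivation:
Option A: A[2] 40->25, delta=-15, new_sum=110+(-15)=95
Option B: A[1] -5->42, delta=47, new_sum=110+(47)=157
Option C: A[0] 35->10, delta=-25, new_sum=110+(-25)=85
Option D: A[3] 1->15, delta=14, new_sum=110+(14)=124
Option E: A[4] 39->23, delta=-16, new_sum=110+(-16)=94 <-- matches target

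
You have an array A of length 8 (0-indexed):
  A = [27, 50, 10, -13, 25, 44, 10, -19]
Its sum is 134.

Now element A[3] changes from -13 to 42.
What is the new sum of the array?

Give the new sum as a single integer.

Answer: 189

Derivation:
Old value at index 3: -13
New value at index 3: 42
Delta = 42 - -13 = 55
New sum = old_sum + delta = 134 + (55) = 189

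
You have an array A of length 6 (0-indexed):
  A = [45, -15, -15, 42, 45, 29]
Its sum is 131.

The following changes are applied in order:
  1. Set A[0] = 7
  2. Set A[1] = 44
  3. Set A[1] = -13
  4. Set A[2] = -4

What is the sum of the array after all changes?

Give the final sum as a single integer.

Answer: 106

Derivation:
Initial sum: 131
Change 1: A[0] 45 -> 7, delta = -38, sum = 93
Change 2: A[1] -15 -> 44, delta = 59, sum = 152
Change 3: A[1] 44 -> -13, delta = -57, sum = 95
Change 4: A[2] -15 -> -4, delta = 11, sum = 106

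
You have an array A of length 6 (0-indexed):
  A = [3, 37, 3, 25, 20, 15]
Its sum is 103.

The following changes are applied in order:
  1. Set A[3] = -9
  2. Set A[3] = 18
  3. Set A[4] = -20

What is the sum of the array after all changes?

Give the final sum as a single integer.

Answer: 56

Derivation:
Initial sum: 103
Change 1: A[3] 25 -> -9, delta = -34, sum = 69
Change 2: A[3] -9 -> 18, delta = 27, sum = 96
Change 3: A[4] 20 -> -20, delta = -40, sum = 56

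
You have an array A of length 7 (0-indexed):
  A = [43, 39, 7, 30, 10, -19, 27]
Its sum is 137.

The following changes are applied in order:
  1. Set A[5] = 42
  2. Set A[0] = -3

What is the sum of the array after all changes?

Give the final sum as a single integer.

Initial sum: 137
Change 1: A[5] -19 -> 42, delta = 61, sum = 198
Change 2: A[0] 43 -> -3, delta = -46, sum = 152

Answer: 152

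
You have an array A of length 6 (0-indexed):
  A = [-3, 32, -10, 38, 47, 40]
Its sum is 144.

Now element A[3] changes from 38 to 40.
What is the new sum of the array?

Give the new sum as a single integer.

Answer: 146

Derivation:
Old value at index 3: 38
New value at index 3: 40
Delta = 40 - 38 = 2
New sum = old_sum + delta = 144 + (2) = 146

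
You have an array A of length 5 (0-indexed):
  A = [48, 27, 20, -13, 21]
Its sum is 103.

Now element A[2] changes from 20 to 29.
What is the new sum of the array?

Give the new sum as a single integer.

Answer: 112

Derivation:
Old value at index 2: 20
New value at index 2: 29
Delta = 29 - 20 = 9
New sum = old_sum + delta = 103 + (9) = 112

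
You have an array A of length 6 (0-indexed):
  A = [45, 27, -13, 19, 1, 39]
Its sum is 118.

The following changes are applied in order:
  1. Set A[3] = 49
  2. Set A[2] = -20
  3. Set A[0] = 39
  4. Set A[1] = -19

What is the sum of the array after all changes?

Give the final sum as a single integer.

Initial sum: 118
Change 1: A[3] 19 -> 49, delta = 30, sum = 148
Change 2: A[2] -13 -> -20, delta = -7, sum = 141
Change 3: A[0] 45 -> 39, delta = -6, sum = 135
Change 4: A[1] 27 -> -19, delta = -46, sum = 89

Answer: 89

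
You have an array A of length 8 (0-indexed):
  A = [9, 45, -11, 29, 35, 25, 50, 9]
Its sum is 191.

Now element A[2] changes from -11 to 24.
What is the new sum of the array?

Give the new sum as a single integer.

Answer: 226

Derivation:
Old value at index 2: -11
New value at index 2: 24
Delta = 24 - -11 = 35
New sum = old_sum + delta = 191 + (35) = 226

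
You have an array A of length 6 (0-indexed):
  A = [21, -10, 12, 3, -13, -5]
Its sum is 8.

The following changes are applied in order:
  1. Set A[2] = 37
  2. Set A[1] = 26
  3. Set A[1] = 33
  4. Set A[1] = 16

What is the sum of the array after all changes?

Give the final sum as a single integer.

Answer: 59

Derivation:
Initial sum: 8
Change 1: A[2] 12 -> 37, delta = 25, sum = 33
Change 2: A[1] -10 -> 26, delta = 36, sum = 69
Change 3: A[1] 26 -> 33, delta = 7, sum = 76
Change 4: A[1] 33 -> 16, delta = -17, sum = 59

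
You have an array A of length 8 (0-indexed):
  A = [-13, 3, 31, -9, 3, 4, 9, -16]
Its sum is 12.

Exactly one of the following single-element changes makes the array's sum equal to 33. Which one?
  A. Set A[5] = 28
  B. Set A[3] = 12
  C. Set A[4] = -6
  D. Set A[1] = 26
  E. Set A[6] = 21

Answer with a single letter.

Option A: A[5] 4->28, delta=24, new_sum=12+(24)=36
Option B: A[3] -9->12, delta=21, new_sum=12+(21)=33 <-- matches target
Option C: A[4] 3->-6, delta=-9, new_sum=12+(-9)=3
Option D: A[1] 3->26, delta=23, new_sum=12+(23)=35
Option E: A[6] 9->21, delta=12, new_sum=12+(12)=24

Answer: B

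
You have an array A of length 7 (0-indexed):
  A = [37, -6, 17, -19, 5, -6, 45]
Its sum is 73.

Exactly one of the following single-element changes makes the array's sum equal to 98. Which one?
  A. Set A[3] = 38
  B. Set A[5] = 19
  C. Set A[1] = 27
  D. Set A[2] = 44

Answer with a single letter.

Answer: B

Derivation:
Option A: A[3] -19->38, delta=57, new_sum=73+(57)=130
Option B: A[5] -6->19, delta=25, new_sum=73+(25)=98 <-- matches target
Option C: A[1] -6->27, delta=33, new_sum=73+(33)=106
Option D: A[2] 17->44, delta=27, new_sum=73+(27)=100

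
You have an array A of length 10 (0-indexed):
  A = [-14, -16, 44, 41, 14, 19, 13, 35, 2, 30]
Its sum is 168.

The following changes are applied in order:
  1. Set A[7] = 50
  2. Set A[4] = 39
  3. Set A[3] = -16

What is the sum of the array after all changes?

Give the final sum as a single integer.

Initial sum: 168
Change 1: A[7] 35 -> 50, delta = 15, sum = 183
Change 2: A[4] 14 -> 39, delta = 25, sum = 208
Change 3: A[3] 41 -> -16, delta = -57, sum = 151

Answer: 151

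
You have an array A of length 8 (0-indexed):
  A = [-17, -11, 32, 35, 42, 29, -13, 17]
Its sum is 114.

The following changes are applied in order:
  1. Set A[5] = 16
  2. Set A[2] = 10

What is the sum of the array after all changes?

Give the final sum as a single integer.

Initial sum: 114
Change 1: A[5] 29 -> 16, delta = -13, sum = 101
Change 2: A[2] 32 -> 10, delta = -22, sum = 79

Answer: 79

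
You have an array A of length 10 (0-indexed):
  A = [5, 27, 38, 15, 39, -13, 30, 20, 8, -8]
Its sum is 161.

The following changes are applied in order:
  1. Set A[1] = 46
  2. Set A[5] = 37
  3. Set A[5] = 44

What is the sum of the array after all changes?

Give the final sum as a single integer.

Initial sum: 161
Change 1: A[1] 27 -> 46, delta = 19, sum = 180
Change 2: A[5] -13 -> 37, delta = 50, sum = 230
Change 3: A[5] 37 -> 44, delta = 7, sum = 237

Answer: 237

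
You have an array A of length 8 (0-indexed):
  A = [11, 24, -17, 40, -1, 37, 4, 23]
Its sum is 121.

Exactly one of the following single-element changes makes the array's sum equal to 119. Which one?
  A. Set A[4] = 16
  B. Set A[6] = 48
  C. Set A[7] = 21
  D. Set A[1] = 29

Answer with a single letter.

Option A: A[4] -1->16, delta=17, new_sum=121+(17)=138
Option B: A[6] 4->48, delta=44, new_sum=121+(44)=165
Option C: A[7] 23->21, delta=-2, new_sum=121+(-2)=119 <-- matches target
Option D: A[1] 24->29, delta=5, new_sum=121+(5)=126

Answer: C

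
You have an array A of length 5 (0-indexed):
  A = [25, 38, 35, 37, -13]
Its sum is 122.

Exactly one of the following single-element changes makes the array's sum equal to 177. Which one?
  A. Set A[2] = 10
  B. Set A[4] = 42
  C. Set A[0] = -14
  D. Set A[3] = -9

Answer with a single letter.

Answer: B

Derivation:
Option A: A[2] 35->10, delta=-25, new_sum=122+(-25)=97
Option B: A[4] -13->42, delta=55, new_sum=122+(55)=177 <-- matches target
Option C: A[0] 25->-14, delta=-39, new_sum=122+(-39)=83
Option D: A[3] 37->-9, delta=-46, new_sum=122+(-46)=76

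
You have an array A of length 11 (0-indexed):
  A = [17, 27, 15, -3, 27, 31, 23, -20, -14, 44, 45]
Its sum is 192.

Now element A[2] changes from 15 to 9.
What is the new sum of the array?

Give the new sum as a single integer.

Answer: 186

Derivation:
Old value at index 2: 15
New value at index 2: 9
Delta = 9 - 15 = -6
New sum = old_sum + delta = 192 + (-6) = 186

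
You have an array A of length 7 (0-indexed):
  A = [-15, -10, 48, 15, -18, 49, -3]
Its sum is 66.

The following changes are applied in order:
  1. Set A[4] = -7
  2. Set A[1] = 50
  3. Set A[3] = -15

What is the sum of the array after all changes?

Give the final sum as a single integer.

Answer: 107

Derivation:
Initial sum: 66
Change 1: A[4] -18 -> -7, delta = 11, sum = 77
Change 2: A[1] -10 -> 50, delta = 60, sum = 137
Change 3: A[3] 15 -> -15, delta = -30, sum = 107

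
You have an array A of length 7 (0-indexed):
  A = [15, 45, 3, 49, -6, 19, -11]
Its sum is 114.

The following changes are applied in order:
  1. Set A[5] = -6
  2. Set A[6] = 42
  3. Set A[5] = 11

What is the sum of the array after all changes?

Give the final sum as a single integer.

Initial sum: 114
Change 1: A[5] 19 -> -6, delta = -25, sum = 89
Change 2: A[6] -11 -> 42, delta = 53, sum = 142
Change 3: A[5] -6 -> 11, delta = 17, sum = 159

Answer: 159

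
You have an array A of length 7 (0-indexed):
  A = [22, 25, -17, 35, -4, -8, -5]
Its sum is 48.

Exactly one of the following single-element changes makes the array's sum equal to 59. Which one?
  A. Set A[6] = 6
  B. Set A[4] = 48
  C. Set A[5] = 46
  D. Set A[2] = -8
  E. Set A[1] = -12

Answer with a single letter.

Answer: A

Derivation:
Option A: A[6] -5->6, delta=11, new_sum=48+(11)=59 <-- matches target
Option B: A[4] -4->48, delta=52, new_sum=48+(52)=100
Option C: A[5] -8->46, delta=54, new_sum=48+(54)=102
Option D: A[2] -17->-8, delta=9, new_sum=48+(9)=57
Option E: A[1] 25->-12, delta=-37, new_sum=48+(-37)=11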